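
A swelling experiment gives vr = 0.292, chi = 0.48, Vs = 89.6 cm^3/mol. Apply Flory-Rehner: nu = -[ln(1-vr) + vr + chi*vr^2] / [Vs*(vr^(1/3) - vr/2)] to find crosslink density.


ln(1 - vr) = ln(1 - 0.292) = -0.3453
Numerator = -((-0.3453) + 0.292 + 0.48 * 0.292^2) = 0.0124
Denominator = 89.6 * (0.292^(1/3) - 0.292/2) = 46.3616
nu = 0.0124 / 46.3616 = 2.6713e-04 mol/cm^3

2.6713e-04 mol/cm^3


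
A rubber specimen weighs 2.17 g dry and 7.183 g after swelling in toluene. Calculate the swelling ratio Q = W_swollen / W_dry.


Q = W_swollen / W_dry
Q = 7.183 / 2.17
Q = 3.31

Q = 3.31


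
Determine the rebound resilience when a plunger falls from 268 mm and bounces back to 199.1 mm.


Resilience = h_rebound / h_drop * 100
= 199.1 / 268 * 100
= 74.3%

74.3%


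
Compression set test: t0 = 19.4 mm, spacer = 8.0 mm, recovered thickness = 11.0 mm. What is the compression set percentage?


CS = (t0 - recovered) / (t0 - ts) * 100
= (19.4 - 11.0) / (19.4 - 8.0) * 100
= 8.4 / 11.4 * 100
= 73.7%

73.7%


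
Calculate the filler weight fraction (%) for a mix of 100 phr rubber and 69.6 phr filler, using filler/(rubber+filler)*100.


Filler % = filler / (rubber + filler) * 100
= 69.6 / (100 + 69.6) * 100
= 69.6 / 169.6 * 100
= 41.04%

41.04%


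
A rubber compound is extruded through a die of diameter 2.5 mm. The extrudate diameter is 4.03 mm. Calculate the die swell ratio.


Die swell ratio = D_extrudate / D_die
= 4.03 / 2.5
= 1.612

Die swell = 1.612


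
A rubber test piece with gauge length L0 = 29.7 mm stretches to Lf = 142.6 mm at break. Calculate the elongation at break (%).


Elongation = (Lf - L0) / L0 * 100
= (142.6 - 29.7) / 29.7 * 100
= 112.9 / 29.7 * 100
= 380.1%

380.1%


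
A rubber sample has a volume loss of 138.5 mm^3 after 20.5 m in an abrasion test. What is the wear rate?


Rate = volume_loss / distance
= 138.5 / 20.5
= 6.756 mm^3/m

6.756 mm^3/m


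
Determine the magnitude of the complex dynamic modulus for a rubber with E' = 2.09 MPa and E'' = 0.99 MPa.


|E*| = sqrt(E'^2 + E''^2)
= sqrt(2.09^2 + 0.99^2)
= sqrt(4.3681 + 0.9801)
= 2.313 MPa

2.313 MPa


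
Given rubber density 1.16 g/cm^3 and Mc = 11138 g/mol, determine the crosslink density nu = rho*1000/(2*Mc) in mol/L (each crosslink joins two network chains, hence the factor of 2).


nu = rho * 1000 / (2 * Mc)
nu = 1.16 * 1000 / (2 * 11138)
nu = 1160.0 / 22276
nu = 0.0521 mol/L

0.0521 mol/L


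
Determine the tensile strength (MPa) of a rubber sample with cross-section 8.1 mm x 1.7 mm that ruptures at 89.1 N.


Area = width * thickness = 8.1 * 1.7 = 13.77 mm^2
TS = force / area = 89.1 / 13.77 = 6.47 MPa

6.47 MPa


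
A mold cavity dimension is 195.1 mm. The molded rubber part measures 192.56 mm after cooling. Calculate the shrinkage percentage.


Shrinkage = (mold - part) / mold * 100
= (195.1 - 192.56) / 195.1 * 100
= 2.54 / 195.1 * 100
= 1.3%

1.3%


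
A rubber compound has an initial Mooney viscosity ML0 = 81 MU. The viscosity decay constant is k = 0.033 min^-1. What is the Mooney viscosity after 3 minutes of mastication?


ML = ML0 * exp(-k * t)
ML = 81 * exp(-0.033 * 3)
ML = 81 * 0.9057
ML = 73.37 MU

73.37 MU


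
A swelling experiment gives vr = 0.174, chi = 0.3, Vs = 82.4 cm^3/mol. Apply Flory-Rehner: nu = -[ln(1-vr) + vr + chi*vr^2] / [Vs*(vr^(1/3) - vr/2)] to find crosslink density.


ln(1 - vr) = ln(1 - 0.174) = -0.1912
Numerator = -((-0.1912) + 0.174 + 0.3 * 0.174^2) = 0.0081
Denominator = 82.4 * (0.174^(1/3) - 0.174/2) = 38.8332
nu = 0.0081 / 38.8332 = 2.0801e-04 mol/cm^3

2.0801e-04 mol/cm^3


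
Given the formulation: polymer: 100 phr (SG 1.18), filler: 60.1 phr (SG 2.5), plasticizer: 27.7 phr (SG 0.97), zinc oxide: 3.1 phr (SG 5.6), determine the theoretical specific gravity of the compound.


Sum of weights = 190.9
Volume contributions:
  polymer: 100/1.18 = 84.7458
  filler: 60.1/2.5 = 24.0400
  plasticizer: 27.7/0.97 = 28.5567
  zinc oxide: 3.1/5.6 = 0.5536
Sum of volumes = 137.8960
SG = 190.9 / 137.8960 = 1.384

SG = 1.384


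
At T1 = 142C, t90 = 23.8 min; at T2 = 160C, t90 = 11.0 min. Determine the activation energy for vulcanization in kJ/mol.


T1 = 415.15 K, T2 = 433.15 K
1/T1 - 1/T2 = 1.0010e-04
ln(t1/t2) = ln(23.8/11.0) = 0.7718
Ea = 8.314 * 0.7718 / 1.0010e-04 = 64103.2718 J/mol
Ea = 64.1 kJ/mol

64.1 kJ/mol


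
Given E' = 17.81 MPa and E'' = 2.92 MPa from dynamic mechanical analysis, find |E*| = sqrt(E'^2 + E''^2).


|E*| = sqrt(E'^2 + E''^2)
= sqrt(17.81^2 + 2.92^2)
= sqrt(317.1961 + 8.5264)
= 18.048 MPa

18.048 MPa


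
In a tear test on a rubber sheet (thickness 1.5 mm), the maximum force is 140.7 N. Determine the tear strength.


Tear strength = force / thickness
= 140.7 / 1.5
= 93.8 N/mm

93.8 N/mm


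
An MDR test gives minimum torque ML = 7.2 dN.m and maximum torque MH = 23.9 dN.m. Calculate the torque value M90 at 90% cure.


M90 = ML + 0.9 * (MH - ML)
M90 = 7.2 + 0.9 * (23.9 - 7.2)
M90 = 7.2 + 0.9 * 16.7
M90 = 22.23 dN.m

22.23 dN.m


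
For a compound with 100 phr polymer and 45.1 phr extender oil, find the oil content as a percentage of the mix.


Oil % = oil / (100 + oil) * 100
= 45.1 / (100 + 45.1) * 100
= 45.1 / 145.1 * 100
= 31.08%

31.08%


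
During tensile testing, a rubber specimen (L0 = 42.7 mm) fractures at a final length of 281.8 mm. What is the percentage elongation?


Elongation = (Lf - L0) / L0 * 100
= (281.8 - 42.7) / 42.7 * 100
= 239.1 / 42.7 * 100
= 560.0%

560.0%


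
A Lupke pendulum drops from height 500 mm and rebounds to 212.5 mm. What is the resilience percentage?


Resilience = h_rebound / h_drop * 100
= 212.5 / 500 * 100
= 42.5%

42.5%


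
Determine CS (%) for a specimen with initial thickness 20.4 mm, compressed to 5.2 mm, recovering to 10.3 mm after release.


CS = (t0 - recovered) / (t0 - ts) * 100
= (20.4 - 10.3) / (20.4 - 5.2) * 100
= 10.1 / 15.2 * 100
= 66.4%

66.4%


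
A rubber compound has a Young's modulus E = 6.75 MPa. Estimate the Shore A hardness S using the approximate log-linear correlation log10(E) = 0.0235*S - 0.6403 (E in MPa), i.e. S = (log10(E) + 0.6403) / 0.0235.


log10(E) = 0.0235*S - 0.6403  =>  S = (log10(E) + 0.6403) / 0.0235
log10(6.75) = 0.829304
S = (0.829304 + 0.6403) / 0.0235 = 1.469604 / 0.0235
S = 62.5

Shore A = 62.5


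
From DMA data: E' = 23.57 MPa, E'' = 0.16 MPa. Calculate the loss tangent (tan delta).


tan delta = E'' / E'
= 0.16 / 23.57
= 0.0068

tan delta = 0.0068


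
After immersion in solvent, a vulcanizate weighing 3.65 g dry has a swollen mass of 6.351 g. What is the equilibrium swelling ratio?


Q = W_swollen / W_dry
Q = 6.351 / 3.65
Q = 1.74

Q = 1.74


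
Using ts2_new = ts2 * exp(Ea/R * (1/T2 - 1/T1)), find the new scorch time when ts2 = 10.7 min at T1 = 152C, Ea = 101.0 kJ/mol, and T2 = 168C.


Convert temperatures: T1 = 152 + 273.15 = 425.15 K, T2 = 168 + 273.15 = 441.15 K
ts2_new = 10.7 * exp(101000 / 8.314 * (1/441.15 - 1/425.15))
1/T2 - 1/T1 = -8.5308e-05
ts2_new = 3.8 min

3.8 min


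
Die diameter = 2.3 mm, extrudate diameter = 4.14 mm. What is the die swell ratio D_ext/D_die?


Die swell ratio = D_extrudate / D_die
= 4.14 / 2.3
= 1.8

Die swell = 1.8


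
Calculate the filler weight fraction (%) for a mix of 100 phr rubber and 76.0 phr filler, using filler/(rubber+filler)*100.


Filler % = filler / (rubber + filler) * 100
= 76.0 / (100 + 76.0) * 100
= 76.0 / 176.0 * 100
= 43.18%

43.18%


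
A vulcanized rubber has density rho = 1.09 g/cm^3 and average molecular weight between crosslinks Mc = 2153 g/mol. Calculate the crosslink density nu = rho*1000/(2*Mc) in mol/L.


nu = rho * 1000 / (2 * Mc)
nu = 1.09 * 1000 / (2 * 2153)
nu = 1090.0 / 4306
nu = 0.2531 mol/L

0.2531 mol/L


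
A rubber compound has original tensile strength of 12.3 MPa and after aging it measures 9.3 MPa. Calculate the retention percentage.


Retention = aged / original * 100
= 9.3 / 12.3 * 100
= 75.6%

75.6%


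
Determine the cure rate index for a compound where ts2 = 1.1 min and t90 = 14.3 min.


CRI = 100 / (t90 - ts2)
= 100 / (14.3 - 1.1)
= 100 / 13.2
= 7.58 min^-1

7.58 min^-1


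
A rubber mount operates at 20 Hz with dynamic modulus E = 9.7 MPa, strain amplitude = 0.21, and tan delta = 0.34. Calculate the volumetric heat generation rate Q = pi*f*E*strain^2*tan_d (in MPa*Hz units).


Q = pi * f * E * strain^2 * tan_d
= pi * 20 * 9.7 * 0.21^2 * 0.34
= pi * 20 * 9.7 * 0.0441 * 0.34
= 9.1384

Q = 9.1384


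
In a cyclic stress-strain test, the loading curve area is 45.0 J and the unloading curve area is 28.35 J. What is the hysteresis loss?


Hysteresis loss = loading - unloading
= 45.0 - 28.35
= 16.65 J

16.65 J


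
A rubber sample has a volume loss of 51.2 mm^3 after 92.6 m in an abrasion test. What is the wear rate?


Rate = volume_loss / distance
= 51.2 / 92.6
= 0.553 mm^3/m

0.553 mm^3/m


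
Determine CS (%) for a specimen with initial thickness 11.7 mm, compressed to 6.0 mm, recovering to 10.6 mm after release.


CS = (t0 - recovered) / (t0 - ts) * 100
= (11.7 - 10.6) / (11.7 - 6.0) * 100
= 1.1 / 5.7 * 100
= 19.3%

19.3%


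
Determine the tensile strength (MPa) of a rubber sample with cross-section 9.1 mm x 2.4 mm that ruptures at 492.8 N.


Area = width * thickness = 9.1 * 2.4 = 21.84 mm^2
TS = force / area = 492.8 / 21.84 = 22.56 MPa

22.56 MPa


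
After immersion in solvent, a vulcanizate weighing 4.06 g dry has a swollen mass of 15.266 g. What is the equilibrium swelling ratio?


Q = W_swollen / W_dry
Q = 15.266 / 4.06
Q = 3.76

Q = 3.76


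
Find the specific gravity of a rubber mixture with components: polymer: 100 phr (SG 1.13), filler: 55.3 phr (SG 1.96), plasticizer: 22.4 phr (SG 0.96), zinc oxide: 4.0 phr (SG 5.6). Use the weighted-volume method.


Sum of weights = 181.7
Volume contributions:
  polymer: 100/1.13 = 88.4956
  filler: 55.3/1.96 = 28.2143
  plasticizer: 22.4/0.96 = 23.3333
  zinc oxide: 4.0/5.6 = 0.7143
Sum of volumes = 140.7575
SG = 181.7 / 140.7575 = 1.291

SG = 1.291


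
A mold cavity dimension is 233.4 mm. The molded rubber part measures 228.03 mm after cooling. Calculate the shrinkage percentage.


Shrinkage = (mold - part) / mold * 100
= (233.4 - 228.03) / 233.4 * 100
= 5.37 / 233.4 * 100
= 2.3%

2.3%


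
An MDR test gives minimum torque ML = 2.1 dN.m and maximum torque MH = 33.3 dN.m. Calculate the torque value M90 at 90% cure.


M90 = ML + 0.9 * (MH - ML)
M90 = 2.1 + 0.9 * (33.3 - 2.1)
M90 = 2.1 + 0.9 * 31.2
M90 = 30.18 dN.m

30.18 dN.m


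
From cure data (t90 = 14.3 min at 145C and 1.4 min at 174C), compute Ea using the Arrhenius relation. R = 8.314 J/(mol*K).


T1 = 418.15 K, T2 = 447.15 K
1/T1 - 1/T2 = 1.5510e-04
ln(t1/t2) = ln(14.3/1.4) = 2.3238
Ea = 8.314 * 2.3238 / 1.5510e-04 = 124564.3403 J/mol
Ea = 124.56 kJ/mol

124.56 kJ/mol


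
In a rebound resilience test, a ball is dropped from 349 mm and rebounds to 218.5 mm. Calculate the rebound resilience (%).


Resilience = h_rebound / h_drop * 100
= 218.5 / 349 * 100
= 62.6%

62.6%


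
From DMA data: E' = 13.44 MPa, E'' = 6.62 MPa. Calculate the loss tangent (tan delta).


tan delta = E'' / E'
= 6.62 / 13.44
= 0.4926

tan delta = 0.4926


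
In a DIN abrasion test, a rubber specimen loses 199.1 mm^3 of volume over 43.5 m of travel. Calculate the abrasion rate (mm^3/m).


Rate = volume_loss / distance
= 199.1 / 43.5
= 4.577 mm^3/m

4.577 mm^3/m


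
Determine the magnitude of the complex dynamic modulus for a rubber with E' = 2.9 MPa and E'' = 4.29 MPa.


|E*| = sqrt(E'^2 + E''^2)
= sqrt(2.9^2 + 4.29^2)
= sqrt(8.4100 + 18.4041)
= 5.178 MPa

5.178 MPa


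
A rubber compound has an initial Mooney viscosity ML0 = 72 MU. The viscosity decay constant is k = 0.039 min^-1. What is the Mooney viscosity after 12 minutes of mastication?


ML = ML0 * exp(-k * t)
ML = 72 * exp(-0.039 * 12)
ML = 72 * 0.6263
ML = 45.09 MU

45.09 MU


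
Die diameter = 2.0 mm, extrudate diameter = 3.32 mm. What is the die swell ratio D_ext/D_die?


Die swell ratio = D_extrudate / D_die
= 3.32 / 2.0
= 1.66

Die swell = 1.66


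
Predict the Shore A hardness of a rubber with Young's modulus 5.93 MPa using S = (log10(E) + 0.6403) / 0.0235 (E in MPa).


log10(E) = 0.0235*S - 0.6403  =>  S = (log10(E) + 0.6403) / 0.0235
log10(5.93) = 0.773055
S = (0.773055 + 0.6403) / 0.0235 = 1.413355 / 0.0235
S = 60.1

Shore A = 60.1


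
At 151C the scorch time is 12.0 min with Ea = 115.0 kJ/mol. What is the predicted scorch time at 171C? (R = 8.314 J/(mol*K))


Convert temperatures: T1 = 151 + 273.15 = 424.15 K, T2 = 171 + 273.15 = 444.15 K
ts2_new = 12.0 * exp(115000 / 8.314 * (1/444.15 - 1/424.15))
1/T2 - 1/T1 = -1.0616e-04
ts2_new = 2.76 min

2.76 min


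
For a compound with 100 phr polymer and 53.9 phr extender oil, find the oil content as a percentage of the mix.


Oil % = oil / (100 + oil) * 100
= 53.9 / (100 + 53.9) * 100
= 53.9 / 153.9 * 100
= 35.02%

35.02%


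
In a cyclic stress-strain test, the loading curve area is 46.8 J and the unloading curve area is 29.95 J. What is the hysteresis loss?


Hysteresis loss = loading - unloading
= 46.8 - 29.95
= 16.85 J

16.85 J


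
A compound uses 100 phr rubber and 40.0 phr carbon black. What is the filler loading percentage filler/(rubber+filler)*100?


Filler % = filler / (rubber + filler) * 100
= 40.0 / (100 + 40.0) * 100
= 40.0 / 140.0 * 100
= 28.57%

28.57%


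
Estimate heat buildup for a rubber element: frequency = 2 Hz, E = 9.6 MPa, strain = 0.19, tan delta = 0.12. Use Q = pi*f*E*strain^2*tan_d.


Q = pi * f * E * strain^2 * tan_d
= pi * 2 * 9.6 * 0.19^2 * 0.12
= pi * 2 * 9.6 * 0.0361 * 0.12
= 0.2613

Q = 0.2613


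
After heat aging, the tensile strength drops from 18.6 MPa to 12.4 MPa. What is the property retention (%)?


Retention = aged / original * 100
= 12.4 / 18.6 * 100
= 66.7%

66.7%


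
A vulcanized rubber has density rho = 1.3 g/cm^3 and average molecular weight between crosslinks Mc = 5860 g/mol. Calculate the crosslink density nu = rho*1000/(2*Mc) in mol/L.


nu = rho * 1000 / (2 * Mc)
nu = 1.3 * 1000 / (2 * 5860)
nu = 1300.0 / 11720
nu = 0.1109 mol/L

0.1109 mol/L


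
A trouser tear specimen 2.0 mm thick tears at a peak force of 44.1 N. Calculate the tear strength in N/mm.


Tear strength = force / thickness
= 44.1 / 2.0
= 22.05 N/mm

22.05 N/mm


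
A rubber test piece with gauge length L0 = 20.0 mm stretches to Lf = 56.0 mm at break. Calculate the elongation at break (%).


Elongation = (Lf - L0) / L0 * 100
= (56.0 - 20.0) / 20.0 * 100
= 36.0 / 20.0 * 100
= 180.0%

180.0%


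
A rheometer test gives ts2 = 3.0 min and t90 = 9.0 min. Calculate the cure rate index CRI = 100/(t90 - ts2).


CRI = 100 / (t90 - ts2)
= 100 / (9.0 - 3.0)
= 100 / 6.0
= 16.67 min^-1

16.67 min^-1


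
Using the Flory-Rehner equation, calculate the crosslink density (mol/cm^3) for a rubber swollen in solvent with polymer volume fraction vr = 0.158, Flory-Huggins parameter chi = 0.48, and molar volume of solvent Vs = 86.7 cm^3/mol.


ln(1 - vr) = ln(1 - 0.158) = -0.1720
Numerator = -((-0.1720) + 0.158 + 0.48 * 0.158^2) = 0.0020
Denominator = 86.7 * (0.158^(1/3) - 0.158/2) = 40.0218
nu = 0.0020 / 40.0218 = 4.9787e-05 mol/cm^3

4.9787e-05 mol/cm^3


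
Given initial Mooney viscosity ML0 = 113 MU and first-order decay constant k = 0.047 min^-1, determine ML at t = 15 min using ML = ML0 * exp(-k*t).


ML = ML0 * exp(-k * t)
ML = 113 * exp(-0.047 * 15)
ML = 113 * 0.4941
ML = 55.83 MU

55.83 MU


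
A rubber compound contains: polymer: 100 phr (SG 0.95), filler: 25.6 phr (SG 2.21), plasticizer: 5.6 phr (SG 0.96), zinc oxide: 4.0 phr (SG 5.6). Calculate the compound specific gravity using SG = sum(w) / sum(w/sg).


Sum of weights = 135.2
Volume contributions:
  polymer: 100/0.95 = 105.2632
  filler: 25.6/2.21 = 11.5837
  plasticizer: 5.6/0.96 = 5.8333
  zinc oxide: 4.0/5.6 = 0.7143
Sum of volumes = 123.3945
SG = 135.2 / 123.3945 = 1.096

SG = 1.096


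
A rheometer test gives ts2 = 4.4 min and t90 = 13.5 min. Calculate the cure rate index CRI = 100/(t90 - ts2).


CRI = 100 / (t90 - ts2)
= 100 / (13.5 - 4.4)
= 100 / 9.1
= 10.99 min^-1

10.99 min^-1


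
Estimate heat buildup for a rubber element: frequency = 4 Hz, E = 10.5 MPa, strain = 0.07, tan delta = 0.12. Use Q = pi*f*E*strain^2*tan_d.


Q = pi * f * E * strain^2 * tan_d
= pi * 4 * 10.5 * 0.07^2 * 0.12
= pi * 4 * 10.5 * 0.0049 * 0.12
= 0.0776

Q = 0.0776


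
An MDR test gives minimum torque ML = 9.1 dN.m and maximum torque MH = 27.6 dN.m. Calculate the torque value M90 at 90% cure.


M90 = ML + 0.9 * (MH - ML)
M90 = 9.1 + 0.9 * (27.6 - 9.1)
M90 = 9.1 + 0.9 * 18.5
M90 = 25.75 dN.m

25.75 dN.m


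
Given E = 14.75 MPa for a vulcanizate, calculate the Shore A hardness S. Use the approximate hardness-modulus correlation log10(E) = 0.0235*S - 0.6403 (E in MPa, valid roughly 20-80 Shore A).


log10(E) = 0.0235*S - 0.6403  =>  S = (log10(E) + 0.6403) / 0.0235
log10(14.75) = 1.168792
S = (1.168792 + 0.6403) / 0.0235 = 1.809092 / 0.0235
S = 77.0

Shore A = 77.0


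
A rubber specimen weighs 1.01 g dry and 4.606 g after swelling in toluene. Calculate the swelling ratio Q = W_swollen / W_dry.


Q = W_swollen / W_dry
Q = 4.606 / 1.01
Q = 4.56

Q = 4.56


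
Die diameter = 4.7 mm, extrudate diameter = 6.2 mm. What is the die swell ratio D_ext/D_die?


Die swell ratio = D_extrudate / D_die
= 6.2 / 4.7
= 1.319

Die swell = 1.319


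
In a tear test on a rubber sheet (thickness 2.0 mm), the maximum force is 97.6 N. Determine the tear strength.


Tear strength = force / thickness
= 97.6 / 2.0
= 48.8 N/mm

48.8 N/mm


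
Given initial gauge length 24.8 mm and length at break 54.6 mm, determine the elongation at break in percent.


Elongation = (Lf - L0) / L0 * 100
= (54.6 - 24.8) / 24.8 * 100
= 29.8 / 24.8 * 100
= 120.2%

120.2%


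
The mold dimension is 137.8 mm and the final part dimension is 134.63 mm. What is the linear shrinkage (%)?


Shrinkage = (mold - part) / mold * 100
= (137.8 - 134.63) / 137.8 * 100
= 3.17 / 137.8 * 100
= 2.3%

2.3%


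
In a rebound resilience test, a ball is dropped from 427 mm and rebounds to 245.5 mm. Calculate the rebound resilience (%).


Resilience = h_rebound / h_drop * 100
= 245.5 / 427 * 100
= 57.5%

57.5%


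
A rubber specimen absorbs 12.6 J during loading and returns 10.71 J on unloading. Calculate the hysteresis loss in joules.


Hysteresis loss = loading - unloading
= 12.6 - 10.71
= 1.89 J

1.89 J


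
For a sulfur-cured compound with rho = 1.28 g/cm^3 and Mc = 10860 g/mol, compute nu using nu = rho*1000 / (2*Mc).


nu = rho * 1000 / (2 * Mc)
nu = 1.28 * 1000 / (2 * 10860)
nu = 1280.0 / 21720
nu = 0.0589 mol/L

0.0589 mol/L


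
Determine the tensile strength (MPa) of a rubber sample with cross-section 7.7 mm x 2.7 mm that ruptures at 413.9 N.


Area = width * thickness = 7.7 * 2.7 = 20.79 mm^2
TS = force / area = 413.9 / 20.79 = 19.91 MPa

19.91 MPa


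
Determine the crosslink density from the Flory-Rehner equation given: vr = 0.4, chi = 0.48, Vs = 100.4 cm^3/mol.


ln(1 - vr) = ln(1 - 0.4) = -0.5108
Numerator = -((-0.5108) + 0.4 + 0.48 * 0.4^2) = 0.0340
Denominator = 100.4 * (0.4^(1/3) - 0.4/2) = 53.8954
nu = 0.0340 / 53.8954 = 6.3133e-04 mol/cm^3

6.3133e-04 mol/cm^3


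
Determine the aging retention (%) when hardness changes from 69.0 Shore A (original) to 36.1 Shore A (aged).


Retention = aged / original * 100
= 36.1 / 69.0 * 100
= 52.3%

52.3%


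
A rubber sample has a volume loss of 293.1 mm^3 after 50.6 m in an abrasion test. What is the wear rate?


Rate = volume_loss / distance
= 293.1 / 50.6
= 5.792 mm^3/m

5.792 mm^3/m


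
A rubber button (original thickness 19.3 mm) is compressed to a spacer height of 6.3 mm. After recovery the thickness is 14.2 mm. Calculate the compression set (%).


CS = (t0 - recovered) / (t0 - ts) * 100
= (19.3 - 14.2) / (19.3 - 6.3) * 100
= 5.1 / 13.0 * 100
= 39.2%

39.2%


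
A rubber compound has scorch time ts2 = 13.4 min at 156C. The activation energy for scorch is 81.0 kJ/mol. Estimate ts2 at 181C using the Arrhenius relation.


Convert temperatures: T1 = 156 + 273.15 = 429.15 K, T2 = 181 + 273.15 = 454.15 K
ts2_new = 13.4 * exp(81000 / 8.314 * (1/454.15 - 1/429.15))
1/T2 - 1/T1 = -1.2827e-04
ts2_new = 3.84 min

3.84 min


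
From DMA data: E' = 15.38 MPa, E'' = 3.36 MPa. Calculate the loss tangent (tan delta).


tan delta = E'' / E'
= 3.36 / 15.38
= 0.2185

tan delta = 0.2185


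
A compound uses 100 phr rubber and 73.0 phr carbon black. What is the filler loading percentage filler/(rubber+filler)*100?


Filler % = filler / (rubber + filler) * 100
= 73.0 / (100 + 73.0) * 100
= 73.0 / 173.0 * 100
= 42.2%

42.2%


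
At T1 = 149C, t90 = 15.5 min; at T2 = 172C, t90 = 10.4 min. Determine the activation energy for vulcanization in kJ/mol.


T1 = 422.15 K, T2 = 445.15 K
1/T1 - 1/T2 = 1.2239e-04
ln(t1/t2) = ln(15.5/10.4) = 0.3990
Ea = 8.314 * 0.3990 / 1.2239e-04 = 27106.0038 J/mol
Ea = 27.11 kJ/mol

27.11 kJ/mol


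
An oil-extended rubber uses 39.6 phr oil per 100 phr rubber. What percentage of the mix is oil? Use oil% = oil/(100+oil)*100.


Oil % = oil / (100 + oil) * 100
= 39.6 / (100 + 39.6) * 100
= 39.6 / 139.6 * 100
= 28.37%

28.37%


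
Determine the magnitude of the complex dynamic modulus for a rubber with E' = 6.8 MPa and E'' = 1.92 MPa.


|E*| = sqrt(E'^2 + E''^2)
= sqrt(6.8^2 + 1.92^2)
= sqrt(46.2400 + 3.6864)
= 7.066 MPa

7.066 MPa


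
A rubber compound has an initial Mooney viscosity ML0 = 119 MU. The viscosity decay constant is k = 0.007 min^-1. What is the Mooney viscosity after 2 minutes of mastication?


ML = ML0 * exp(-k * t)
ML = 119 * exp(-0.007 * 2)
ML = 119 * 0.9861
ML = 117.35 MU

117.35 MU


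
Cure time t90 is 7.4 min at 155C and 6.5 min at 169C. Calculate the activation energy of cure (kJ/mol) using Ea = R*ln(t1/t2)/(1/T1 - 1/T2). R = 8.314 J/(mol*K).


T1 = 428.15 K, T2 = 442.15 K
1/T1 - 1/T2 = 7.3954e-05
ln(t1/t2) = ln(7.4/6.5) = 0.1297
Ea = 8.314 * 0.1297 / 7.3954e-05 = 14578.5145 J/mol
Ea = 14.58 kJ/mol

14.58 kJ/mol


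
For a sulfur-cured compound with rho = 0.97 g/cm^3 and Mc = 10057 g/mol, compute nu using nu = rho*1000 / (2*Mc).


nu = rho * 1000 / (2 * Mc)
nu = 0.97 * 1000 / (2 * 10057)
nu = 970.0 / 20114
nu = 0.0482 mol/L

0.0482 mol/L


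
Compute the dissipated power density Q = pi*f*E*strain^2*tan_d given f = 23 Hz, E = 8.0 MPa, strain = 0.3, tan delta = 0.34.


Q = pi * f * E * strain^2 * tan_d
= pi * 23 * 8.0 * 0.3^2 * 0.34
= pi * 23 * 8.0 * 0.0900 * 0.34
= 17.6884

Q = 17.6884


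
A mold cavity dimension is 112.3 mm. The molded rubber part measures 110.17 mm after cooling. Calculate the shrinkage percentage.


Shrinkage = (mold - part) / mold * 100
= (112.3 - 110.17) / 112.3 * 100
= 2.13 / 112.3 * 100
= 1.9%

1.9%


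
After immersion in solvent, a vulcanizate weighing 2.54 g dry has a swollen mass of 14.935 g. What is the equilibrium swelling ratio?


Q = W_swollen / W_dry
Q = 14.935 / 2.54
Q = 5.88

Q = 5.88


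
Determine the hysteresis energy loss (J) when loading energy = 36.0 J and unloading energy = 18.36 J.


Hysteresis loss = loading - unloading
= 36.0 - 18.36
= 17.64 J

17.64 J


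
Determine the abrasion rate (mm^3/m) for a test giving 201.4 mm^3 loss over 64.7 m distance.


Rate = volume_loss / distance
= 201.4 / 64.7
= 3.113 mm^3/m

3.113 mm^3/m


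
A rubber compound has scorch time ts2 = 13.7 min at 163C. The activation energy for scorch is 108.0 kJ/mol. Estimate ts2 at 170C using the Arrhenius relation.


Convert temperatures: T1 = 163 + 273.15 = 436.15 K, T2 = 170 + 273.15 = 443.15 K
ts2_new = 13.7 * exp(108000 / 8.314 * (1/443.15 - 1/436.15))
1/T2 - 1/T1 = -3.6217e-05
ts2_new = 8.56 min

8.56 min


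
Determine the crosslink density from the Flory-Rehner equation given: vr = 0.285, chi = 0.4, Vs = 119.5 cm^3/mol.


ln(1 - vr) = ln(1 - 0.285) = -0.3355
Numerator = -((-0.3355) + 0.285 + 0.4 * 0.285^2) = 0.0180
Denominator = 119.5 * (0.285^(1/3) - 0.285/2) = 61.6123
nu = 0.0180 / 61.6123 = 2.9187e-04 mol/cm^3

2.9187e-04 mol/cm^3


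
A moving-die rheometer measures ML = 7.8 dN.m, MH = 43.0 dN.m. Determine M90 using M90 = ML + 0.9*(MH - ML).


M90 = ML + 0.9 * (MH - ML)
M90 = 7.8 + 0.9 * (43.0 - 7.8)
M90 = 7.8 + 0.9 * 35.2
M90 = 39.48 dN.m

39.48 dN.m


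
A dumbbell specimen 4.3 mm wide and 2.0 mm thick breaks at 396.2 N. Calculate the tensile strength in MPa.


Area = width * thickness = 4.3 * 2.0 = 8.6 mm^2
TS = force / area = 396.2 / 8.6 = 46.07 MPa

46.07 MPa


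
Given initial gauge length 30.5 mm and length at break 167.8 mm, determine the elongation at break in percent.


Elongation = (Lf - L0) / L0 * 100
= (167.8 - 30.5) / 30.5 * 100
= 137.3 / 30.5 * 100
= 450.2%

450.2%


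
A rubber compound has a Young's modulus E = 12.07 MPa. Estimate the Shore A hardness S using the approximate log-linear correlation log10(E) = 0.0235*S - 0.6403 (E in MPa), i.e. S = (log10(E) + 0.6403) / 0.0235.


log10(E) = 0.0235*S - 0.6403  =>  S = (log10(E) + 0.6403) / 0.0235
log10(12.07) = 1.081707
S = (1.081707 + 0.6403) / 0.0235 = 1.722007 / 0.0235
S = 73.3

Shore A = 73.3


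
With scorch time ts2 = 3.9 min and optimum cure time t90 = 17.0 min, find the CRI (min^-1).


CRI = 100 / (t90 - ts2)
= 100 / (17.0 - 3.9)
= 100 / 13.1
= 7.63 min^-1

7.63 min^-1


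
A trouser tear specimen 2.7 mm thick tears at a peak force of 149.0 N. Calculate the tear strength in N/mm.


Tear strength = force / thickness
= 149.0 / 2.7
= 55.19 N/mm

55.19 N/mm


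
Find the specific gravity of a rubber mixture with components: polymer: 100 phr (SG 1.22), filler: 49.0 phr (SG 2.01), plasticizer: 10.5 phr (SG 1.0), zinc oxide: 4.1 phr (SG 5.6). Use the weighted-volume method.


Sum of weights = 163.6
Volume contributions:
  polymer: 100/1.22 = 81.9672
  filler: 49.0/2.01 = 24.3781
  plasticizer: 10.5/1.0 = 10.5000
  zinc oxide: 4.1/5.6 = 0.7321
Sum of volumes = 117.5775
SG = 163.6 / 117.5775 = 1.391

SG = 1.391


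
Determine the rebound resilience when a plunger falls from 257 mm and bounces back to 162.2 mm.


Resilience = h_rebound / h_drop * 100
= 162.2 / 257 * 100
= 63.1%

63.1%


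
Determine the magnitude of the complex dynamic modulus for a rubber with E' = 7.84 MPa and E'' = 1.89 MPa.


|E*| = sqrt(E'^2 + E''^2)
= sqrt(7.84^2 + 1.89^2)
= sqrt(61.4656 + 3.5721)
= 8.065 MPa

8.065 MPa


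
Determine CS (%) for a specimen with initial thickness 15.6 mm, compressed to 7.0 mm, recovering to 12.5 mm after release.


CS = (t0 - recovered) / (t0 - ts) * 100
= (15.6 - 12.5) / (15.6 - 7.0) * 100
= 3.1 / 8.6 * 100
= 36.0%

36.0%


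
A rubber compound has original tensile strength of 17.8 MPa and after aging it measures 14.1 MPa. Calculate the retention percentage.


Retention = aged / original * 100
= 14.1 / 17.8 * 100
= 79.2%

79.2%


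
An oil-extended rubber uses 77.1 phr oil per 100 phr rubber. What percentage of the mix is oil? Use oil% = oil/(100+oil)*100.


Oil % = oil / (100 + oil) * 100
= 77.1 / (100 + 77.1) * 100
= 77.1 / 177.1 * 100
= 43.53%

43.53%


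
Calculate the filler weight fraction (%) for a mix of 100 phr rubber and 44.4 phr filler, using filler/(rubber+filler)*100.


Filler % = filler / (rubber + filler) * 100
= 44.4 / (100 + 44.4) * 100
= 44.4 / 144.4 * 100
= 30.75%

30.75%


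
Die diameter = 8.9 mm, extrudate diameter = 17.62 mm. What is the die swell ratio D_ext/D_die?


Die swell ratio = D_extrudate / D_die
= 17.62 / 8.9
= 1.98

Die swell = 1.98


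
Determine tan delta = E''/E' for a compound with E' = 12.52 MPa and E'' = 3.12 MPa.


tan delta = E'' / E'
= 3.12 / 12.52
= 0.2492

tan delta = 0.2492


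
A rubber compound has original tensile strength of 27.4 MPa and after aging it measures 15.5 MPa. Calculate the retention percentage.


Retention = aged / original * 100
= 15.5 / 27.4 * 100
= 56.6%

56.6%


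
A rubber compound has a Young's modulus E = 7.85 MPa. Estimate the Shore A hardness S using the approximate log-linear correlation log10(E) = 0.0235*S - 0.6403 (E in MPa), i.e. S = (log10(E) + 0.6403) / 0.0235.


log10(E) = 0.0235*S - 0.6403  =>  S = (log10(E) + 0.6403) / 0.0235
log10(7.85) = 0.894870
S = (0.894870 + 0.6403) / 0.0235 = 1.535170 / 0.0235
S = 65.3

Shore A = 65.3


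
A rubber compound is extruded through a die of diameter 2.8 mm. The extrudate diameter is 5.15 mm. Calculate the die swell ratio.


Die swell ratio = D_extrudate / D_die
= 5.15 / 2.8
= 1.839

Die swell = 1.839


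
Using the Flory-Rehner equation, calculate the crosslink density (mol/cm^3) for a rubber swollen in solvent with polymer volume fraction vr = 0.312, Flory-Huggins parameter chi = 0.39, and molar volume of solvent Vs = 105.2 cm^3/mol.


ln(1 - vr) = ln(1 - 0.312) = -0.3740
Numerator = -((-0.3740) + 0.312 + 0.39 * 0.312^2) = 0.0240
Denominator = 105.2 * (0.312^(1/3) - 0.312/2) = 54.9399
nu = 0.0240 / 54.9399 = 4.3688e-04 mol/cm^3

4.3688e-04 mol/cm^3


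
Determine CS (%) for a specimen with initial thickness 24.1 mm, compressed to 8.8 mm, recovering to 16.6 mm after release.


CS = (t0 - recovered) / (t0 - ts) * 100
= (24.1 - 16.6) / (24.1 - 8.8) * 100
= 7.5 / 15.3 * 100
= 49.0%

49.0%


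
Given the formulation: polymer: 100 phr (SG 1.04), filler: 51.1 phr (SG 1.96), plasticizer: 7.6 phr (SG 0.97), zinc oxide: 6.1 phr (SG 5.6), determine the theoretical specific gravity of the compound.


Sum of weights = 164.8
Volume contributions:
  polymer: 100/1.04 = 96.1538
  filler: 51.1/1.96 = 26.0714
  plasticizer: 7.6/0.97 = 7.8351
  zinc oxide: 6.1/5.6 = 1.0893
Sum of volumes = 131.1496
SG = 164.8 / 131.1496 = 1.257

SG = 1.257


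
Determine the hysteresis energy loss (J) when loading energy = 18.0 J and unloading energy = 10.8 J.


Hysteresis loss = loading - unloading
= 18.0 - 10.8
= 7.2 J

7.2 J


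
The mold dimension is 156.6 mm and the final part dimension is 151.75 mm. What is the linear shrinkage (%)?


Shrinkage = (mold - part) / mold * 100
= (156.6 - 151.75) / 156.6 * 100
= 4.85 / 156.6 * 100
= 3.1%

3.1%


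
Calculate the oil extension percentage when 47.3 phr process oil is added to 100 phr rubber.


Oil % = oil / (100 + oil) * 100
= 47.3 / (100 + 47.3) * 100
= 47.3 / 147.3 * 100
= 32.11%

32.11%


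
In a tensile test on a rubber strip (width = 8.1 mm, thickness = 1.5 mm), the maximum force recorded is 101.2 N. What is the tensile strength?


Area = width * thickness = 8.1 * 1.5 = 12.15 mm^2
TS = force / area = 101.2 / 12.15 = 8.33 MPa

8.33 MPa


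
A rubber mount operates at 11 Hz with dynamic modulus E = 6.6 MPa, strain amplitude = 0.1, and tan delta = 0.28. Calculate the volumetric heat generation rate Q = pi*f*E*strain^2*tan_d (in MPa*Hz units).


Q = pi * f * E * strain^2 * tan_d
= pi * 11 * 6.6 * 0.1^2 * 0.28
= pi * 11 * 6.6 * 0.0100 * 0.28
= 0.6386

Q = 0.6386


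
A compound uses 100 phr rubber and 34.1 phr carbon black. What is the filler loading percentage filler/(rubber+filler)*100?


Filler % = filler / (rubber + filler) * 100
= 34.1 / (100 + 34.1) * 100
= 34.1 / 134.1 * 100
= 25.43%

25.43%


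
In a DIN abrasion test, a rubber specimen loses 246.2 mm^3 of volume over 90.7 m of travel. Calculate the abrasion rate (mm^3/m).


Rate = volume_loss / distance
= 246.2 / 90.7
= 2.714 mm^3/m

2.714 mm^3/m


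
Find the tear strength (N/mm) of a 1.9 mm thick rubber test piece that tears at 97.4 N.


Tear strength = force / thickness
= 97.4 / 1.9
= 51.26 N/mm

51.26 N/mm


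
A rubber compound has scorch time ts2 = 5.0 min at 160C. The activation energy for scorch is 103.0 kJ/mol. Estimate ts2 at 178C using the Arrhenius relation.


Convert temperatures: T1 = 160 + 273.15 = 433.15 K, T2 = 178 + 273.15 = 451.15 K
ts2_new = 5.0 * exp(103000 / 8.314 * (1/451.15 - 1/433.15))
1/T2 - 1/T1 = -9.2111e-05
ts2_new = 1.6 min

1.6 min


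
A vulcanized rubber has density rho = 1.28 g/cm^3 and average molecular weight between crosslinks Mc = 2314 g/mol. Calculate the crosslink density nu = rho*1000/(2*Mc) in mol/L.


nu = rho * 1000 / (2 * Mc)
nu = 1.28 * 1000 / (2 * 2314)
nu = 1280.0 / 4628
nu = 0.2766 mol/L

0.2766 mol/L


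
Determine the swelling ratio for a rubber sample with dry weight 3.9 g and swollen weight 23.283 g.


Q = W_swollen / W_dry
Q = 23.283 / 3.9
Q = 5.97

Q = 5.97


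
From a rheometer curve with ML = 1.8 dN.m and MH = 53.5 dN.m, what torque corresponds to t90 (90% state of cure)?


M90 = ML + 0.9 * (MH - ML)
M90 = 1.8 + 0.9 * (53.5 - 1.8)
M90 = 1.8 + 0.9 * 51.7
M90 = 48.33 dN.m

48.33 dN.m


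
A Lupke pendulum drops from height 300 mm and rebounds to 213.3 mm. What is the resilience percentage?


Resilience = h_rebound / h_drop * 100
= 213.3 / 300 * 100
= 71.1%

71.1%


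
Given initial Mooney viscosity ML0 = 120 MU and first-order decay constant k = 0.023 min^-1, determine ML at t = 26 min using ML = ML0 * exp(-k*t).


ML = ML0 * exp(-k * t)
ML = 120 * exp(-0.023 * 26)
ML = 120 * 0.5499
ML = 65.99 MU

65.99 MU


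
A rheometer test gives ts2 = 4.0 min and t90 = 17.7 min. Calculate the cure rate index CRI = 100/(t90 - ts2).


CRI = 100 / (t90 - ts2)
= 100 / (17.7 - 4.0)
= 100 / 13.7
= 7.3 min^-1

7.3 min^-1


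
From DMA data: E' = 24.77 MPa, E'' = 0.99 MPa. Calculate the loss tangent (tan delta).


tan delta = E'' / E'
= 0.99 / 24.77
= 0.04

tan delta = 0.04


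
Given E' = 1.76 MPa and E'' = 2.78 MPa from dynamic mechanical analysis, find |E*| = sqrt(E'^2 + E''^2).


|E*| = sqrt(E'^2 + E''^2)
= sqrt(1.76^2 + 2.78^2)
= sqrt(3.0976 + 7.7284)
= 3.29 MPa

3.29 MPa


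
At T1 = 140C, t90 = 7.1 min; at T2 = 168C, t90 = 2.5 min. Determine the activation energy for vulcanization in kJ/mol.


T1 = 413.15 K, T2 = 441.15 K
1/T1 - 1/T2 = 1.5363e-04
ln(t1/t2) = ln(7.1/2.5) = 1.0438
Ea = 8.314 * 1.0438 / 1.5363e-04 = 56489.1458 J/mol
Ea = 56.49 kJ/mol

56.49 kJ/mol


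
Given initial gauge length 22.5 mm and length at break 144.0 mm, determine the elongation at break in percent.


Elongation = (Lf - L0) / L0 * 100
= (144.0 - 22.5) / 22.5 * 100
= 121.5 / 22.5 * 100
= 540.0%

540.0%


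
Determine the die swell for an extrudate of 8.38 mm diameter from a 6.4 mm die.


Die swell ratio = D_extrudate / D_die
= 8.38 / 6.4
= 1.309

Die swell = 1.309


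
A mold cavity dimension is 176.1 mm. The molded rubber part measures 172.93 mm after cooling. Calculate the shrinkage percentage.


Shrinkage = (mold - part) / mold * 100
= (176.1 - 172.93) / 176.1 * 100
= 3.17 / 176.1 * 100
= 1.8%

1.8%


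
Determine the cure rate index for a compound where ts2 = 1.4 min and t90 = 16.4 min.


CRI = 100 / (t90 - ts2)
= 100 / (16.4 - 1.4)
= 100 / 15.0
= 6.67 min^-1

6.67 min^-1


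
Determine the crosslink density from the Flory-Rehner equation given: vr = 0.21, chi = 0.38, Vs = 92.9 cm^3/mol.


ln(1 - vr) = ln(1 - 0.21) = -0.2357
Numerator = -((-0.2357) + 0.21 + 0.38 * 0.21^2) = 0.0090
Denominator = 92.9 * (0.21^(1/3) - 0.21/2) = 45.4645
nu = 0.0090 / 45.4645 = 1.9717e-04 mol/cm^3

1.9717e-04 mol/cm^3


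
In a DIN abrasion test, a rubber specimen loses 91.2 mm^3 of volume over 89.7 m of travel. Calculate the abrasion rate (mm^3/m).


Rate = volume_loss / distance
= 91.2 / 89.7
= 1.017 mm^3/m

1.017 mm^3/m


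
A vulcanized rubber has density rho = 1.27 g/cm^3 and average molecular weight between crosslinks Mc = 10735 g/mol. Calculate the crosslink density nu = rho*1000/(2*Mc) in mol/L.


nu = rho * 1000 / (2 * Mc)
nu = 1.27 * 1000 / (2 * 10735)
nu = 1270.0 / 21470
nu = 0.0592 mol/L

0.0592 mol/L


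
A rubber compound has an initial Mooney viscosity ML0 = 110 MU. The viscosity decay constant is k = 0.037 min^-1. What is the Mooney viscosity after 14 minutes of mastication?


ML = ML0 * exp(-k * t)
ML = 110 * exp(-0.037 * 14)
ML = 110 * 0.5957
ML = 65.53 MU

65.53 MU


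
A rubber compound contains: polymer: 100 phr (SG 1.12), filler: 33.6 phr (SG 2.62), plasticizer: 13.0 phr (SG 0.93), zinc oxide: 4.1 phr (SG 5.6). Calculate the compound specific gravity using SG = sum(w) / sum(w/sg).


Sum of weights = 150.7
Volume contributions:
  polymer: 100/1.12 = 89.2857
  filler: 33.6/2.62 = 12.8244
  plasticizer: 13.0/0.93 = 13.9785
  zinc oxide: 4.1/5.6 = 0.7321
Sum of volumes = 116.8208
SG = 150.7 / 116.8208 = 1.29

SG = 1.29


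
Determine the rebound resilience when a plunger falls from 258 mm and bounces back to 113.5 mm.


Resilience = h_rebound / h_drop * 100
= 113.5 / 258 * 100
= 44.0%

44.0%


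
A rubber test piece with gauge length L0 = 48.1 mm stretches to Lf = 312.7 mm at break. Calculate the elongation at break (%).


Elongation = (Lf - L0) / L0 * 100
= (312.7 - 48.1) / 48.1 * 100
= 264.6 / 48.1 * 100
= 550.1%

550.1%


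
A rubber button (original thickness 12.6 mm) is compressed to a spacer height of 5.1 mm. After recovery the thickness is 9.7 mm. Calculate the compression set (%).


CS = (t0 - recovered) / (t0 - ts) * 100
= (12.6 - 9.7) / (12.6 - 5.1) * 100
= 2.9 / 7.5 * 100
= 38.7%

38.7%


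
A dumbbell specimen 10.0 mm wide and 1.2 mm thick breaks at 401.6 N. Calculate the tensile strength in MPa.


Area = width * thickness = 10.0 * 1.2 = 12.0 mm^2
TS = force / area = 401.6 / 12.0 = 33.47 MPa

33.47 MPa


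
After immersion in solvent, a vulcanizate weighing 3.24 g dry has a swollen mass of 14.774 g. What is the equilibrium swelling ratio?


Q = W_swollen / W_dry
Q = 14.774 / 3.24
Q = 4.56

Q = 4.56


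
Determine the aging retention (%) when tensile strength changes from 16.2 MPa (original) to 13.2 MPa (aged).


Retention = aged / original * 100
= 13.2 / 16.2 * 100
= 81.5%

81.5%


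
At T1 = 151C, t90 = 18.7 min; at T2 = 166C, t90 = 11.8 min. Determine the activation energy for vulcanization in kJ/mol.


T1 = 424.15 K, T2 = 439.15 K
1/T1 - 1/T2 = 8.0530e-05
ln(t1/t2) = ln(18.7/11.8) = 0.4604
Ea = 8.314 * 0.4604 / 8.0530e-05 = 47534.5149 J/mol
Ea = 47.53 kJ/mol

47.53 kJ/mol


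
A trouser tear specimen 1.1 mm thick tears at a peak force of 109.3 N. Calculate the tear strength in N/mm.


Tear strength = force / thickness
= 109.3 / 1.1
= 99.36 N/mm

99.36 N/mm


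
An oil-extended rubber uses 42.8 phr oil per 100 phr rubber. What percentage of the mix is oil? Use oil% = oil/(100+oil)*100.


Oil % = oil / (100 + oil) * 100
= 42.8 / (100 + 42.8) * 100
= 42.8 / 142.8 * 100
= 29.97%

29.97%


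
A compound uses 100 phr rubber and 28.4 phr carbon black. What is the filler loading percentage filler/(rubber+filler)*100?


Filler % = filler / (rubber + filler) * 100
= 28.4 / (100 + 28.4) * 100
= 28.4 / 128.4 * 100
= 22.12%

22.12%


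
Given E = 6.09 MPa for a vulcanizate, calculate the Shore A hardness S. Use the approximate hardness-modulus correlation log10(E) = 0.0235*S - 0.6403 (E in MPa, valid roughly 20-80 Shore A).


log10(E) = 0.0235*S - 0.6403  =>  S = (log10(E) + 0.6403) / 0.0235
log10(6.09) = 0.784617
S = (0.784617 + 0.6403) / 0.0235 = 1.424917 / 0.0235
S = 60.6

Shore A = 60.6


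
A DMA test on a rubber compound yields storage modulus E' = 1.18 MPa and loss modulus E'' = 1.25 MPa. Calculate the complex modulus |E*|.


|E*| = sqrt(E'^2 + E''^2)
= sqrt(1.18^2 + 1.25^2)
= sqrt(1.3924 + 1.5625)
= 1.719 MPa

1.719 MPa


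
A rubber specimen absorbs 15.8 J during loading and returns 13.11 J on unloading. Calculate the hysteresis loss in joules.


Hysteresis loss = loading - unloading
= 15.8 - 13.11
= 2.69 J

2.69 J


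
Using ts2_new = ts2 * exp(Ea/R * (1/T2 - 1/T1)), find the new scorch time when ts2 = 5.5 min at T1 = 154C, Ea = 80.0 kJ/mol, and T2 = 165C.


Convert temperatures: T1 = 154 + 273.15 = 427.15 K, T2 = 165 + 273.15 = 438.15 K
ts2_new = 5.5 * exp(80000 / 8.314 * (1/438.15 - 1/427.15))
1/T2 - 1/T1 = -5.8775e-05
ts2_new = 3.12 min

3.12 min
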